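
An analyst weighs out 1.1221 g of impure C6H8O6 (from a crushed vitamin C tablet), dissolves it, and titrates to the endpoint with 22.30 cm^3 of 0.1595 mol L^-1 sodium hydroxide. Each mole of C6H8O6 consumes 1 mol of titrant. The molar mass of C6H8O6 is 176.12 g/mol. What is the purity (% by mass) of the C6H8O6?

n(NaOH) = 0.1595 x 0.02230 = 0.003557 mol.
n(C6H8O6) = 0.003557 / 1 = 0.003557 mol.
mass of C6H8O6 = 0.003557 x 176.12 = 0.6264 g.
% purity = 0.6264 / 1.1221 x 100 = 55.8%.

55.8%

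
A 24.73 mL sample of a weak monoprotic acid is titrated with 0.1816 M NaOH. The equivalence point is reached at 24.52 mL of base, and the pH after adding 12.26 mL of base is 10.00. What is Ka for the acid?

12.26 mL is half of the equivalence volume, so this is the half-equivalence point where [HA] = [A^-].
At half-equivalence pH = pKa, so pKa = 10.00.
Ka = 10^(-10.00) = 1.0 x 10^-10.

1.0 x 10^-10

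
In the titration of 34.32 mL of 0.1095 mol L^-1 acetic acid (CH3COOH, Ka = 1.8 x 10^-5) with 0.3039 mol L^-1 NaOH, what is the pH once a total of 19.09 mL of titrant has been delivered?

n(acid) = 0.1095 x 0.03432 = 0.003758 mol; n(NaOH) added = 0.3039 x 0.01909 = 0.005801 mol.
Base is in excess by 0.005801 - 0.003758 = 0.002043 mol in a total volume of 0.05341 L.
[OH^-] = 0.002043/0.05341 = 0.03826 M, so pOH = 1.42 and pH = 14.00 - 1.42 = 12.58.

12.58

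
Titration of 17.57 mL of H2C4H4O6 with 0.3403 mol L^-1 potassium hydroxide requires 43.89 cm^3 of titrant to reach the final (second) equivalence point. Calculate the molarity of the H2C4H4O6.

n(KOH) = 0.3403 x 0.04389 = 0.01494 mol.
At the final (second) equivalence point, 2 mol OH^- react per mol H2C4H4O6, so n(H2C4H4O6) = 0.01494 / 2 = 0.007468 mol.
[H2C4H4O6] = 0.007468 / 0.01757 L = 0.425 M.

0.425 M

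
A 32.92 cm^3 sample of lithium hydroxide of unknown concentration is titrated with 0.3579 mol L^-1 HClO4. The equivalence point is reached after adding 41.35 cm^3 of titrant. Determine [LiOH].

0.450 M

n(HClO4) delivered = 0.3579 x 0.04135 = 0.01480 mol.
For a 1:1 reaction, n(LiOH) = 0.01480 mol.
[LiOH] = 0.01480 mol / 0.03292 L = 0.450 M.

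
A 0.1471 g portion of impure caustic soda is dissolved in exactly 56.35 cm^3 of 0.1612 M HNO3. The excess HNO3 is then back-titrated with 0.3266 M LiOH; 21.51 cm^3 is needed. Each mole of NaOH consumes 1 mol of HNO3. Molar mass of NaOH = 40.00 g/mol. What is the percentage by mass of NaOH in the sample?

Total n(HNO3) added = 0.1612 x 0.05635 = 0.009084 mol.
n(LiOH) used = 0.3266 x 0.02151 = 0.007025 mol, which equals the excess n(HNO3).
So n(HNO3) consumed by the sample = 0.009084 - 0.007025 = 0.002058 mol.
n(NaOH) = 0.002058 / 1 = 0.002058 mol.
mass NaOH = 0.002058 x 40.00 = 0.08234 g, so %NaOH = 0.08234/0.1471 x 100 = 56.0%.

56.0%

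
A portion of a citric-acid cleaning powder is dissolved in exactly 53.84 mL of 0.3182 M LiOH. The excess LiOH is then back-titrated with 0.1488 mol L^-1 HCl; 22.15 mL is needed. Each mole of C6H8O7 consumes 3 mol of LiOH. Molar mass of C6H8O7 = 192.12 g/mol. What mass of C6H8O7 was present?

Total n(LiOH) added = 0.3182 x 0.05384 = 0.01713 mol.
n(HCl) used = 0.1488 x 0.02215 = 0.003296 mol, which equals the excess n(LiOH).
So n(LiOH) consumed by the sample = 0.01713 - 0.003296 = 0.01384 mol.
n(C6H8O7) = 0.01384 / 3 = 0.004612 mol.
mass = 0.004612 mol x 192.12 g/mol = 0.886 g.

0.886 g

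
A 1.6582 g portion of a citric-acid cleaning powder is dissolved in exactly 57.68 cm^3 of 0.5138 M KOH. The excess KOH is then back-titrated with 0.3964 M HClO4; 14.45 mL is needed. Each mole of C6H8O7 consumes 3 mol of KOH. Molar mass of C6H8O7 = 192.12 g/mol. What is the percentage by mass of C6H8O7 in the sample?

Total n(KOH) added = 0.5138 x 0.05768 = 0.02964 mol.
n(HClO4) used = 0.3964 x 0.01445 = 0.005728 mol, which equals the excess n(KOH).
So n(KOH) consumed by the sample = 0.02964 - 0.005728 = 0.02391 mol.
n(C6H8O7) = 0.02391 / 3 = 0.007969 mol.
mass C6H8O7 = 0.007969 x 192.12 = 1.531 g, so %C6H8O7 = 1.531/1.6582 x 100 = 92.3%.

92.3%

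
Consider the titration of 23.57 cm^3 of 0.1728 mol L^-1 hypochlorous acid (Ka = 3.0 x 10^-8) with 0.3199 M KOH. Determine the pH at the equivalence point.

n(HClO) = 0.1728 x 0.02357 = 0.004073 mol; V(KOH) at equivalence = 0.004073/0.3199 = 0.01273 L.
At equivalence all the acid is converted to ClO-; total volume = 0.02357 + 0.01273 = 0.03630 L, so [ClO-] = 0.004073/0.03630 = 0.1122 M.
Kb = Kw/Ka = 1.0e-14 / 3.0 x 10^-8 = 3.33e-7.
[OH^-] = sqrt(Kb x [ClO-]) = sqrt(3.33e-7 x 0.1122) = 0.000193 M.
pOH = 3.71, so pH = 14.00 - 3.71 = 10.29.

10.29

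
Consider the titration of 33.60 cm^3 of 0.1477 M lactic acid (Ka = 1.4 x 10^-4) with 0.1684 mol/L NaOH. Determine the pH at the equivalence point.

8.37

n(HC3H5O3) = 0.1477 x 0.03360 = 0.004963 mol; V(NaOH) at equivalence = 0.004963/0.1684 = 0.02947 L.
At equivalence all the acid is converted to C3H5O3-; total volume = 0.03360 + 0.02947 = 0.06307 L, so [C3H5O3-] = 0.004963/0.06307 = 0.07869 M.
Kb = Kw/Ka = 1.0e-14 / 1.4 x 10^-4 = 7.14e-11.
[OH^-] = sqrt(Kb x [C3H5O3-]) = sqrt(7.14e-11 x 0.07869) = 2.37e-6 M.
pOH = 5.63, so pH = 14.00 - 5.63 = 8.37.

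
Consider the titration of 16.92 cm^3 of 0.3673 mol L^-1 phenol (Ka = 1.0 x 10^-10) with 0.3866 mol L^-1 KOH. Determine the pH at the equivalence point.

n(C6H5OH) = 0.3673 x 0.01692 = 0.006215 mol; V(KOH) at equivalence = 0.006215/0.3866 = 0.01608 L.
At equivalence all the acid is converted to C6H5O-; total volume = 0.01692 + 0.01608 = 0.03300 L, so [C6H5O-] = 0.006215/0.03300 = 0.1884 M.
Kb = Kw/Ka = 1.0e-14 / 1.0 x 10^-10 = 0.000100.
[OH^-] = sqrt(Kb x [C6H5O-]) = sqrt(0.000100 x 0.1884) = 0.00434 M.
pOH = 2.36, so pH = 14.00 - 2.36 = 11.64.

11.64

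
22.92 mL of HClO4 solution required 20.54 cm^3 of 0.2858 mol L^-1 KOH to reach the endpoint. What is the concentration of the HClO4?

0.256 M

n(KOH) delivered = 0.2858 x 0.02054 = 0.005870 mol.
For a 1:1 reaction, n(HClO4) = 0.005870 mol.
[HClO4] = 0.005870 mol / 0.02292 L = 0.256 M.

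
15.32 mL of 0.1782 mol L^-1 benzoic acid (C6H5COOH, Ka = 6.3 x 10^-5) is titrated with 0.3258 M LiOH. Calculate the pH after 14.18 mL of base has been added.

n(acid) = 0.1782 x 0.01532 = 0.002730 mol; n(LiOH) added = 0.3258 x 0.01418 = 0.004620 mol.
Base is in excess by 0.004620 - 0.002730 = 0.001890 mol in a total volume of 0.02950 L.
[OH^-] = 0.001890/0.02950 = 0.06406 M, so pOH = 1.19 and pH = 14.00 - 1.19 = 12.81.

12.81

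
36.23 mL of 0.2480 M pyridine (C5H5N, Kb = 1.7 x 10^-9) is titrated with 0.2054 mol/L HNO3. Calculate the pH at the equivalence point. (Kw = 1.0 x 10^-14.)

n(C5H5N) = 0.2480 x 0.03623 = 0.008985 mol; V(HNO3) at equivalence = 0.008985/0.2054 = 0.04374 L.
At equivalence the base is fully converted to C5H5NH+; total volume = 0.07997 L, so [C5H5NH+] = 0.008985/0.07997 = 0.1123 M.
Ka(C5H5NH+) = Kw/Kb = 1.0e-14 / 1.7 x 10^-9 = 5.88e-6.
[H^+] = sqrt(Ka x [C5H5NH+]) = sqrt(5.88e-6 x 0.1123) = 0.000813 M.
pH = -log(0.000813) = 3.09.

3.09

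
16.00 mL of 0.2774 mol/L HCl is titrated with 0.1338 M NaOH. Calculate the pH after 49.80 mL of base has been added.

12.53

n(acid) = 0.2774 x 0.01600 = 0.004438 mol; n(NaOH) added = 0.1338 x 0.04980 = 0.006663 mol.
Base is in excess by 0.006663 - 0.004438 = 0.002225 mol in a total volume of 0.06580 L.
[OH^-] = 0.002225/0.06580 = 0.03381 M, so pOH = 1.47 and pH = 14.00 - 1.47 = 12.53.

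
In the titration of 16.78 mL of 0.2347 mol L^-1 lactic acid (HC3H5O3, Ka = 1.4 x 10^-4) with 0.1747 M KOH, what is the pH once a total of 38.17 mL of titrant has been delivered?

n(acid) = 0.2347 x 0.01678 = 0.003938 mol; n(KOH) added = 0.1747 x 0.03817 = 0.006668 mol.
Base is in excess by 0.006668 - 0.003938 = 0.002730 mol in a total volume of 0.05495 L.
[OH^-] = 0.002730/0.05495 = 0.04968 M, so pOH = 1.30 and pH = 14.00 - 1.30 = 12.70.

12.70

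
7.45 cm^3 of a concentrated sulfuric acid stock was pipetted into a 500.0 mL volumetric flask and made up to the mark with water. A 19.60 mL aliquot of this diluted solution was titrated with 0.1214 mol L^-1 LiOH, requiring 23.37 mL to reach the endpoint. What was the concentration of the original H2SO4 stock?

n(LiOH) = 0.1214 x 0.02337 = 0.002837 mol.
n(H2SO4) in the aliquot = 0.002837 x 1/2 = 0.001419 mol.
[diluted H2SO4] = 0.001419 / 0.01960 = 0.07238 M.
Dilution factor = 500.0/7.450 = 67.11, so [stock] = 0.07238 x 67.11 = 4.86 M.

4.86 M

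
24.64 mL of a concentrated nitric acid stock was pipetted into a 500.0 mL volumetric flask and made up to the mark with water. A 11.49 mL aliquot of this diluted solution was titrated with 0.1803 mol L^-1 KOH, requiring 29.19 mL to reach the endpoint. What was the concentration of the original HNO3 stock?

n(KOH) = 0.1803 x 0.02919 = 0.005263 mol.
n(HNO3) in the aliquot = 0.005263 mol.
[diluted HNO3] = 0.005263 / 0.01149 = 0.4580 M.
Dilution factor = 500.0/24.64 = 20.29, so [stock] = 0.4580 x 20.29 = 9.29 M.

9.29 M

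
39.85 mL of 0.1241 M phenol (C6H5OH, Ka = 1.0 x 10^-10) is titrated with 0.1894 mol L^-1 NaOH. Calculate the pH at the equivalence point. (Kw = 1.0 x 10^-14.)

11.44

n(C6H5OH) = 0.1241 x 0.03985 = 0.004945 mol; V(NaOH) at equivalence = 0.004945/0.1894 = 0.02611 L.
At equivalence all the acid is converted to C6H5O-; total volume = 0.03985 + 0.02611 = 0.06596 L, so [C6H5O-] = 0.004945/0.06596 = 0.07497 M.
Kb = Kw/Ka = 1.0e-14 / 1.0 x 10^-10 = 0.000100.
[OH^-] = sqrt(Kb x [C6H5O-]) = sqrt(0.000100 x 0.07497) = 0.00274 M.
pOH = 2.56, so pH = 14.00 - 2.56 = 11.44.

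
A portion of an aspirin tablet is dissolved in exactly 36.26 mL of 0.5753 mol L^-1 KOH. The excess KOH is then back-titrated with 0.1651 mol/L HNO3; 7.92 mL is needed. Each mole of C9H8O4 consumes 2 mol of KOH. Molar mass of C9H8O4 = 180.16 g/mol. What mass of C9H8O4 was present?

Total n(KOH) added = 0.5753 x 0.03626 = 0.02086 mol.
n(HNO3) used = 0.1651 x 0.007920 = 0.001308 mol, which equals the excess n(KOH).
So n(KOH) consumed by the sample = 0.02086 - 0.001308 = 0.01955 mol.
n(C9H8O4) = 0.01955 / 2 = 0.009776 mol.
mass = 0.009776 mol x 180.16 g/mol = 1.76 g.

1.76 g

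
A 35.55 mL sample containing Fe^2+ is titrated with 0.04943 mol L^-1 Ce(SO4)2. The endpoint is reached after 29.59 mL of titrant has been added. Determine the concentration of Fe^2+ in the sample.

0.0411 M

n(Ce(SO4)2) = 0.04943 x 0.02959 = 0.001463 mol.
From the balanced equation, 1 mol Ce(SO4)2 reacts with 1 mol Fe^2+, so n(Fe^2+) = 0.001463 x 1/1 = 0.001463 mol.
[Fe^2+] = 0.001463 / 0.03555 L = 0.0411 M.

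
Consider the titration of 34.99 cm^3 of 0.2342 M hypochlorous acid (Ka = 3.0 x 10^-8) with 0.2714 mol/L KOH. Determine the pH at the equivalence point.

10.31

n(HClO) = 0.2342 x 0.03499 = 0.008195 mol; V(KOH) at equivalence = 0.008195/0.2714 = 0.03019 L.
At equivalence all the acid is converted to ClO-; total volume = 0.03499 + 0.03019 = 0.06518 L, so [ClO-] = 0.008195/0.06518 = 0.1257 M.
Kb = Kw/Ka = 1.0e-14 / 3.0 x 10^-8 = 3.33e-7.
[OH^-] = sqrt(Kb x [ClO-]) = sqrt(3.33e-7 x 0.1257) = 0.000205 M.
pOH = 3.69, so pH = 14.00 - 3.69 = 10.31.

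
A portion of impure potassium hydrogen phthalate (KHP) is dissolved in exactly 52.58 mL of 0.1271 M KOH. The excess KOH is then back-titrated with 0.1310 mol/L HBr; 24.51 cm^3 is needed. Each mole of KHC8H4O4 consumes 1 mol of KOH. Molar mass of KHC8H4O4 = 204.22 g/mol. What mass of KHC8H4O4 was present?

0.709 g

Total n(KOH) added = 0.1271 x 0.05258 = 0.006683 mol.
n(HBr) used = 0.1310 x 0.02451 = 0.003211 mol, which equals the excess n(KOH).
So n(KOH) consumed by the sample = 0.006683 - 0.003211 = 0.003472 mol.
n(KHC8H4O4) = 0.003472 / 1 = 0.003472 mol.
mass = 0.003472 mol x 204.22 g/mol = 0.709 g.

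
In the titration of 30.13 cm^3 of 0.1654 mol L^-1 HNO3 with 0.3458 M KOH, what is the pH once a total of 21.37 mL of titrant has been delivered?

n(acid) = 0.1654 x 0.03013 = 0.004984 mol; n(KOH) added = 0.3458 x 0.02137 = 0.007390 mol.
Base is in excess by 0.007390 - 0.004984 = 0.002406 mol in a total volume of 0.05150 L.
[OH^-] = 0.002406/0.05150 = 0.04672 M, so pOH = 1.33 and pH = 14.00 - 1.33 = 12.67.

12.67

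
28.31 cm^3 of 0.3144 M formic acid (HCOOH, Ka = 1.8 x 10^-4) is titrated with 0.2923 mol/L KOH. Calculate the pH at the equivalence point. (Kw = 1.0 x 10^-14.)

n(HCOOH) = 0.3144 x 0.02831 = 0.008901 mol; V(KOH) at equivalence = 0.008901/0.2923 = 0.03045 L.
At equivalence all the acid is converted to HCOO-; total volume = 0.02831 + 0.03045 = 0.05876 L, so [HCOO-] = 0.008901/0.05876 = 0.1515 M.
Kb = Kw/Ka = 1.0e-14 / 1.8 x 10^-4 = 5.56e-11.
[OH^-] = sqrt(Kb x [HCOO-]) = sqrt(5.56e-11 x 0.1515) = 2.90e-6 M.
pOH = 5.54, so pH = 14.00 - 5.54 = 8.46.

8.46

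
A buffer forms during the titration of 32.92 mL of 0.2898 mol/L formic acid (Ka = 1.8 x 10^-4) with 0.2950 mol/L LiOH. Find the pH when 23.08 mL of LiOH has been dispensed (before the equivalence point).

4.14

Initial n(HCOOH) = 0.2898 x 0.03292 = 0.009540 mol.
n(LiOH) added = 0.2950 x 0.02308 = 0.006809 mol, converting that many moles of HCOOH to HCOO-.
Remaining n(HCOOH) = 0.002732 mol; n(HCOO-) = 0.006809 mol.
By Henderson-Hasselbalch, pH = pKa + log([A^-]/[HA]) = 3.74 + log(0.006809/0.002732) = 3.74 + (+0.40) = 4.14.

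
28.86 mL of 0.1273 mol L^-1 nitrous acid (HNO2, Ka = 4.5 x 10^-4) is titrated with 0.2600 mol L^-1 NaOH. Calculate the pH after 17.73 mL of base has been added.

n(acid) = 0.1273 x 0.02886 = 0.003674 mol; n(NaOH) added = 0.2600 x 0.01773 = 0.004610 mol.
Base is in excess by 0.004610 - 0.003674 = 0.0009359 mol in a total volume of 0.04659 L.
[OH^-] = 0.0009359/0.04659 = 0.02009 M, so pOH = 1.70 and pH = 14.00 - 1.70 = 12.30.

12.30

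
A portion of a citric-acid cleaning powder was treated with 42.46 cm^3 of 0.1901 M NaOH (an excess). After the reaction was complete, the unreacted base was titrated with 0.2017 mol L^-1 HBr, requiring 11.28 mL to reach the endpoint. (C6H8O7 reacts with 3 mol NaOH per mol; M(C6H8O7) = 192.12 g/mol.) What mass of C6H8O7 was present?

0.371 g

Total n(NaOH) added = 0.1901 x 0.04246 = 0.008072 mol.
n(HBr) used = 0.2017 x 0.01128 = 0.002275 mol, which equals the excess n(NaOH).
So n(NaOH) consumed by the sample = 0.008072 - 0.002275 = 0.005796 mol.
n(C6H8O7) = 0.005796 / 3 = 0.001932 mol.
mass = 0.001932 mol x 192.12 g/mol = 0.371 g.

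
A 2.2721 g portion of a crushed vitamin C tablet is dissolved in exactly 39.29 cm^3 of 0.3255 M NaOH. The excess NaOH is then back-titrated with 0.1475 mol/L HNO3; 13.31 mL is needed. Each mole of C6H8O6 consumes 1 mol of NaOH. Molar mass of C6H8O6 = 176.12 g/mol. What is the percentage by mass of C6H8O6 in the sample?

83.9%

Total n(NaOH) added = 0.3255 x 0.03929 = 0.01279 mol.
n(HNO3) used = 0.1475 x 0.01331 = 0.001963 mol, which equals the excess n(NaOH).
So n(NaOH) consumed by the sample = 0.01279 - 0.001963 = 0.01083 mol.
n(C6H8O6) = 0.01083 / 1 = 0.01083 mol.
mass C6H8O6 = 0.01083 x 176.12 = 1.907 g, so %C6H8O6 = 1.907/2.2721 x 100 = 83.9%.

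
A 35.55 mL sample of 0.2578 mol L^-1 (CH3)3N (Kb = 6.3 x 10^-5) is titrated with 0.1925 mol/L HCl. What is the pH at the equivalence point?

n((CH3)3N) = 0.2578 x 0.03555 = 0.009165 mol; V(HCl) at equivalence = 0.009165/0.1925 = 0.04761 L.
At equivalence the base is fully converted to (CH3)3NH+; total volume = 0.08316 L, so [(CH3)3NH+] = 0.009165/0.08316 = 0.1102 M.
Ka((CH3)3NH+) = Kw/Kb = 1.0e-14 / 6.3 x 10^-5 = 1.59e-10.
[H^+] = sqrt(Ka x [(CH3)3NH+]) = sqrt(1.59e-10 x 0.1102) = 4.18e-6 M.
pH = -log(4.18e-6) = 5.38.

5.38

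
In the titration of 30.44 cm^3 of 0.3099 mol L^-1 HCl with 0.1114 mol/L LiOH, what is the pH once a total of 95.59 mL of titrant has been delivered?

11.98

n(acid) = 0.3099 x 0.03044 = 0.009433 mol; n(LiOH) added = 0.1114 x 0.09559 = 0.01065 mol.
Base is in excess by 0.01065 - 0.009433 = 0.001215 mol in a total volume of 0.1260 L.
[OH^-] = 0.001215/0.1260 = 0.009643 M, so pOH = 2.02 and pH = 14.00 - 2.02 = 11.98.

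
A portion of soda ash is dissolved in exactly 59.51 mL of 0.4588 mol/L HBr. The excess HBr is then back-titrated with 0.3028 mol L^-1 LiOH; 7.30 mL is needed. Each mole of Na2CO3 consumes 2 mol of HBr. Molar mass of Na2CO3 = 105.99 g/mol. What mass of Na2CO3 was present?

Total n(HBr) added = 0.4588 x 0.05951 = 0.02730 mol.
n(LiOH) used = 0.3028 x 0.007300 = 0.002210 mol, which equals the excess n(HBr).
So n(HBr) consumed by the sample = 0.02730 - 0.002210 = 0.02509 mol.
n(Na2CO3) = 0.02509 / 2 = 0.01255 mol.
mass = 0.01255 mol x 105.99 g/mol = 1.33 g.

1.33 g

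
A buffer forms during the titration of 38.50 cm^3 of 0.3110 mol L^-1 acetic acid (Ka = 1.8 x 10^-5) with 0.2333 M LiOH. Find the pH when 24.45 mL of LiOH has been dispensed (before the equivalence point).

Initial n(CH3COOH) = 0.3110 x 0.03850 = 0.01197 mol.
n(LiOH) added = 0.2333 x 0.02445 = 0.005704 mol, converting that many moles of CH3COOH to CH3COO-.
Remaining n(CH3COOH) = 0.006269 mol; n(CH3COO-) = 0.005704 mol.
By Henderson-Hasselbalch, pH = pKa + log([A^-]/[HA]) = 4.74 + log(0.005704/0.006269) = 4.74 + (-0.04) = 4.70.

4.70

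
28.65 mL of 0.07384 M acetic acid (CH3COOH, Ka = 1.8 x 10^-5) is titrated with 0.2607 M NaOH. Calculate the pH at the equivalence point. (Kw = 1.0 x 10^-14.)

n(CH3COOH) = 0.07384 x 0.02865 = 0.002116 mol; V(NaOH) at equivalence = 0.002116/0.2607 = 0.008115 L.
At equivalence all the acid is converted to CH3COO-; total volume = 0.02865 + 0.008115 = 0.03676 L, so [CH3COO-] = 0.002116/0.03676 = 0.05754 M.
Kb = Kw/Ka = 1.0e-14 / 1.8 x 10^-5 = 5.56e-10.
[OH^-] = sqrt(Kb x [CH3COO-]) = sqrt(5.56e-10 x 0.05754) = 5.65e-6 M.
pOH = 5.25, so pH = 14.00 - 5.25 = 8.75.

8.75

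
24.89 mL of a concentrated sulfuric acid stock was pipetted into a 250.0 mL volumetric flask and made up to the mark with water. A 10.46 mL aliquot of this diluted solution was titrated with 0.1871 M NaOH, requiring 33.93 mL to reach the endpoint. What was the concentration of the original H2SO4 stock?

n(NaOH) = 0.1871 x 0.03393 = 0.006348 mol.
n(H2SO4) in the aliquot = 0.006348 x 1/2 = 0.003174 mol.
[diluted H2SO4] = 0.003174 / 0.01046 = 0.3035 M.
Dilution factor = 250.0/24.89 = 10.04, so [stock] = 0.3035 x 10.04 = 3.05 M.

3.05 M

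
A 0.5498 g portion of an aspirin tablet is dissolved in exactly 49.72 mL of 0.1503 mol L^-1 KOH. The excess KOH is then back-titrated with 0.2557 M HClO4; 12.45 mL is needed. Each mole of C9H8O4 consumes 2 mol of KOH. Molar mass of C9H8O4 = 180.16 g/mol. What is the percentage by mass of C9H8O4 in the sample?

70.3%

Total n(KOH) added = 0.1503 x 0.04972 = 0.007473 mol.
n(HClO4) used = 0.2557 x 0.01245 = 0.003183 mol, which equals the excess n(KOH).
So n(KOH) consumed by the sample = 0.007473 - 0.003183 = 0.004289 mol.
n(C9H8O4) = 0.004289 / 2 = 0.002145 mol.
mass C9H8O4 = 0.002145 x 180.16 = 0.3864 g, so %C9H8O4 = 0.3864/0.5498 x 100 = 70.3%.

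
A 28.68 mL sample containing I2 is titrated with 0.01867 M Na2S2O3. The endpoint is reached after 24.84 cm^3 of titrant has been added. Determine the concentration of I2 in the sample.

n(Na2S2O3) = 0.01867 x 0.02484 = 0.0004638 mol.
From the balanced equation, 2 mol Na2S2O3 reacts with 1 mol I2, so n(I2) = 0.0004638 x 1/2 = 0.0002319 mol.
[I2] = 0.0002319 / 0.02868 L = 0.00809 M.

0.00809 M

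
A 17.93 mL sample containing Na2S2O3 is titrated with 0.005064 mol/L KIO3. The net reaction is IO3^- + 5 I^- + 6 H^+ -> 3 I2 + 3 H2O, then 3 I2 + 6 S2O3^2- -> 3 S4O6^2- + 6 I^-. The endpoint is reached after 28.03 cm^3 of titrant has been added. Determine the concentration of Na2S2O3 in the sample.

n(KIO3) = 0.005064 x 0.02803 = 0.0001419 mol.
From the balanced equation, 1 mol KIO3 reacts with 6 mol Na2S2O3, so n(Na2S2O3) = 0.0001419 x 6/1 = 0.0008517 mol.
[Na2S2O3] = 0.0008517 / 0.01793 L = 0.0475 M.

0.0475 M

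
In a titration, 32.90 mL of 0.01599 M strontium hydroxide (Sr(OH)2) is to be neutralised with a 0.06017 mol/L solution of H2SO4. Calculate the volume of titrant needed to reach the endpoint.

8.74 mL

n(Sr(OH)2) = 0.01599 mol/L x 0.03290 L = 0.0005261 mol.
At equivalence n(H2SO4) = n(Sr(OH)2) = 0.0005261 mol.
V(H2SO4) = 0.0005261 / 0.06017 = 0.008743 L = 8.74 mL.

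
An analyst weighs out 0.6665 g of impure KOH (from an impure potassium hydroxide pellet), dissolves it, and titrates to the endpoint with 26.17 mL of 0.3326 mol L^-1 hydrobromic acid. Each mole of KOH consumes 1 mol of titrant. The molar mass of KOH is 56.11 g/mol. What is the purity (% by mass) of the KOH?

73.3%

n(HBr) = 0.3326 x 0.02617 = 0.008704 mol.
n(KOH) = 0.008704 / 1 = 0.008704 mol.
mass of KOH = 0.008704 x 56.11 = 0.4884 g.
% purity = 0.4884 / 0.6665 x 100 = 73.3%.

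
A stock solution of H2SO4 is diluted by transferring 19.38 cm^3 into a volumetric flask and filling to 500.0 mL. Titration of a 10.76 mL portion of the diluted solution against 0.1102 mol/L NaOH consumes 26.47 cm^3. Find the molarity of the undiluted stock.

3.50 M

n(NaOH) = 0.1102 x 0.02647 = 0.002917 mol.
n(H2SO4) in the aliquot = 0.002917 x 1/2 = 0.001458 mol.
[diluted H2SO4] = 0.001458 / 0.01076 = 0.1355 M.
Dilution factor = 500.0/19.38 = 25.80, so [stock] = 0.1355 x 25.80 = 3.50 M.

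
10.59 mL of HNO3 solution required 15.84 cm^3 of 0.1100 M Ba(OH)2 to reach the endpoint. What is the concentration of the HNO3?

n(Ba(OH)2) delivered = 0.1100 x 0.01584 = 0.001742 mol.
The reaction is 2 HNO3 + 1 Ba(OH)2, so n(HNO3) = 0.001742 x 2/1 = 0.003485 mol.
[HNO3] = 0.003485 mol / 0.01059 L = 0.329 M.

0.329 M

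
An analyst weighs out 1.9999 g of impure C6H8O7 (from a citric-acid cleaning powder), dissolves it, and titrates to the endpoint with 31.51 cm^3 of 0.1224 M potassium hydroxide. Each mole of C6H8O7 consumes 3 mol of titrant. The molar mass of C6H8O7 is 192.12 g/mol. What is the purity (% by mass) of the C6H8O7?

12.4%

n(KOH) = 0.1224 x 0.03151 = 0.003857 mol.
n(C6H8O7) = 0.003857 / 3 = 0.001286 mol.
mass of C6H8O7 = 0.001286 x 192.12 = 0.2470 g.
% purity = 0.2470 / 1.9999 x 100 = 12.4%.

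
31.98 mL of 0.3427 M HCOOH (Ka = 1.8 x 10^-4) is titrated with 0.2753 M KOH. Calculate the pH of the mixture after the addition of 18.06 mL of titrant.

Initial n(HCOOH) = 0.3427 x 0.03198 = 0.01096 mol.
n(KOH) added = 0.2753 x 0.01806 = 0.004972 mol, converting that many moles of HCOOH to HCOO-.
Remaining n(HCOOH) = 0.005988 mol; n(HCOO-) = 0.004972 mol.
By Henderson-Hasselbalch, pH = pKa + log([A^-]/[HA]) = 3.74 + log(0.004972/0.005988) = 3.74 + (-0.08) = 3.66.

3.66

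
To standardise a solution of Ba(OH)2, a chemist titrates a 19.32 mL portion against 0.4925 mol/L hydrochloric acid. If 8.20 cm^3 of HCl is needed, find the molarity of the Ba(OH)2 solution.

n(HCl) delivered = 0.4925 x 0.008200 = 0.004038 mol.
The reaction is 1 Ba(OH)2 + 2 HCl, so n(Ba(OH)2) = 0.004038 x 1/2 = 0.002019 mol.
[Ba(OH)2] = 0.002019 mol / 0.01932 L = 0.105 M.

0.105 M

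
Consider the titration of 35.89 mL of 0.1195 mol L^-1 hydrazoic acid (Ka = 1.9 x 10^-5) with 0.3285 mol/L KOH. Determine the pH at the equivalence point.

n(HN3) = 0.1195 x 0.03589 = 0.004289 mol; V(KOH) at equivalence = 0.004289/0.3285 = 0.01306 L.
At equivalence all the acid is converted to N3-; total volume = 0.03589 + 0.01306 = 0.04895 L, so [N3-] = 0.004289/0.04895 = 0.08762 M.
Kb = Kw/Ka = 1.0e-14 / 1.9 x 10^-5 = 5.26e-10.
[OH^-] = sqrt(Kb x [N3-]) = sqrt(5.26e-10 x 0.08762) = 6.79e-6 M.
pOH = 5.17, so pH = 14.00 - 5.17 = 8.83.

8.83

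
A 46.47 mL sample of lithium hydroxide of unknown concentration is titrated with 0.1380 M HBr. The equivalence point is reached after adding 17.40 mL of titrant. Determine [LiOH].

n(HBr) delivered = 0.1380 x 0.01740 = 0.002401 mol.
For a 1:1 reaction, n(LiOH) = 0.002401 mol.
[LiOH] = 0.002401 mol / 0.04647 L = 0.0517 M.

0.0517 M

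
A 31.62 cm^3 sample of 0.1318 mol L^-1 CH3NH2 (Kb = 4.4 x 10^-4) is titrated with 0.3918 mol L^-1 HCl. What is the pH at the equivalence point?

5.82

n(CH3NH2) = 0.1318 x 0.03162 = 0.004168 mol; V(HCl) at equivalence = 0.004168/0.3918 = 0.01064 L.
At equivalence the base is fully converted to CH3NH3+; total volume = 0.04226 L, so [CH3NH3+] = 0.004168/0.04226 = 0.09862 M.
Ka(CH3NH3+) = Kw/Kb = 1.0e-14 / 4.4 x 10^-4 = 2.27e-11.
[H^+] = sqrt(Ka x [CH3NH3+]) = sqrt(2.27e-11 x 0.09862) = 1.50e-6 M.
pH = -log(1.50e-6) = 5.82.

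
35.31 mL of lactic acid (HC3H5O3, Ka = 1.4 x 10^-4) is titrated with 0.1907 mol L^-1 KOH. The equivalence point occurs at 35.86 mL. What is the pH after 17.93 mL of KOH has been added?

3.85

17.93 mL is exactly half the equivalence volume (35.86/2), i.e. the half-equivalence point.
There, n(HA) = n(A^-), so pH = pKa = -log(1.4 x 10^-4) = 3.85.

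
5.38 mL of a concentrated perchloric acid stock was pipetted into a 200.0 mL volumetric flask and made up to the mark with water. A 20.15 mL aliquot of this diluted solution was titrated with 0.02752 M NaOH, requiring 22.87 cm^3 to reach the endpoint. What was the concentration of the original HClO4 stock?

n(NaOH) = 0.02752 x 0.02287 = 0.0006294 mol.
n(HClO4) in the aliquot = 0.0006294 mol.
[diluted HClO4] = 0.0006294 / 0.02015 = 0.03123 M.
Dilution factor = 200.0/5.380 = 37.17, so [stock] = 0.03123 x 37.17 = 1.16 M.

1.16 M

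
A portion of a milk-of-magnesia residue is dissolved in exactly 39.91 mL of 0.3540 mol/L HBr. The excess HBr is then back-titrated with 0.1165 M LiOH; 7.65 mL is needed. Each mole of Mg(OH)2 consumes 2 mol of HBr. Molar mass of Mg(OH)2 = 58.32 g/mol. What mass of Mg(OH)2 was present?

0.386 g

Total n(HBr) added = 0.3540 x 0.03991 = 0.01413 mol.
n(LiOH) used = 0.1165 x 0.007650 = 0.0008912 mol, which equals the excess n(HBr).
So n(HBr) consumed by the sample = 0.01413 - 0.0008912 = 0.01324 mol.
n(Mg(OH)2) = 0.01324 / 2 = 0.006618 mol.
mass = 0.006618 mol x 58.32 g/mol = 0.386 g.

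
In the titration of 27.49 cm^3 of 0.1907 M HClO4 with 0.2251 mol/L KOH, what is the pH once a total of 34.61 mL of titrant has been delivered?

12.61

n(acid) = 0.1907 x 0.02749 = 0.005242 mol; n(KOH) added = 0.2251 x 0.03461 = 0.007791 mol.
Base is in excess by 0.007791 - 0.005242 = 0.002548 mol in a total volume of 0.06210 L.
[OH^-] = 0.002548/0.06210 = 0.04104 M, so pOH = 1.39 and pH = 14.00 - 1.39 = 12.61.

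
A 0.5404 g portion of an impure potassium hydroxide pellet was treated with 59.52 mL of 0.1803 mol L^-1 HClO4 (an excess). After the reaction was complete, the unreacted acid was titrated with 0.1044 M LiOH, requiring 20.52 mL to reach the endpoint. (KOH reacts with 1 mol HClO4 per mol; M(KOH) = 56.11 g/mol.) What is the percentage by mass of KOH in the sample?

Total n(HClO4) added = 0.1803 x 0.05952 = 0.01073 mol.
n(LiOH) used = 0.1044 x 0.02052 = 0.002142 mol, which equals the excess n(HClO4).
So n(HClO4) consumed by the sample = 0.01073 - 0.002142 = 0.008589 mol.
n(KOH) = 0.008589 / 1 = 0.008589 mol.
mass KOH = 0.008589 x 56.11 = 0.4819 g, so %KOH = 0.4819/0.5404 x 100 = 89.2%.

89.2%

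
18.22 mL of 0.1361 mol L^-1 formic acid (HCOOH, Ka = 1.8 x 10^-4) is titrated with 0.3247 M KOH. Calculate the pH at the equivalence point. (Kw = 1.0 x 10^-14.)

8.36

n(HCOOH) = 0.1361 x 0.01822 = 0.002480 mol; V(KOH) at equivalence = 0.002480/0.3247 = 0.007637 L.
At equivalence all the acid is converted to HCOO-; total volume = 0.01822 + 0.007637 = 0.02586 L, so [HCOO-] = 0.002480/0.02586 = 0.09590 M.
Kb = Kw/Ka = 1.0e-14 / 1.8 x 10^-4 = 5.56e-11.
[OH^-] = sqrt(Kb x [HCOO-]) = sqrt(5.56e-11 x 0.09590) = 2.31e-6 M.
pOH = 5.64, so pH = 14.00 - 5.64 = 8.36.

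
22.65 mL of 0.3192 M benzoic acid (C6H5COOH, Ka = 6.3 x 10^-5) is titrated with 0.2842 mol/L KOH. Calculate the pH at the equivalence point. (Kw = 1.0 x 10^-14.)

n(C6H5COOH) = 0.3192 x 0.02265 = 0.007230 mol; V(KOH) at equivalence = 0.007230/0.2842 = 0.02544 L.
At equivalence all the acid is converted to C6H5COO-; total volume = 0.02265 + 0.02544 = 0.04809 L, so [C6H5COO-] = 0.007230/0.04809 = 0.1503 M.
Kb = Kw/Ka = 1.0e-14 / 6.3 x 10^-5 = 1.59e-10.
[OH^-] = sqrt(Kb x [C6H5COO-]) = sqrt(1.59e-10 x 0.1503) = 4.89e-6 M.
pOH = 5.31, so pH = 14.00 - 5.31 = 8.69.

8.69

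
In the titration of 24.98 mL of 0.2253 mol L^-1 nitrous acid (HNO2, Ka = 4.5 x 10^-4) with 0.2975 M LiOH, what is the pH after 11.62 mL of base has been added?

Initial n(HNO2) = 0.2253 x 0.02498 = 0.005628 mol.
n(LiOH) added = 0.2975 x 0.01162 = 0.003457 mol, converting that many moles of HNO2 to NO2-.
Remaining n(HNO2) = 0.002171 mol; n(NO2-) = 0.003457 mol.
By Henderson-Hasselbalch, pH = pKa + log([A^-]/[HA]) = 3.35 + log(0.003457/0.002171) = 3.35 + (+0.20) = 3.55.

3.55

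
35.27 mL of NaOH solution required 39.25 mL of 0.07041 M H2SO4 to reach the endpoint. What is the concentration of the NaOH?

n(H2SO4) delivered = 0.07041 x 0.03925 = 0.002764 mol.
The reaction is 2 NaOH + 1 H2SO4, so n(NaOH) = 0.002764 x 2/1 = 0.005527 mol.
[NaOH] = 0.005527 mol / 0.03527 L = 0.157 M.

0.157 M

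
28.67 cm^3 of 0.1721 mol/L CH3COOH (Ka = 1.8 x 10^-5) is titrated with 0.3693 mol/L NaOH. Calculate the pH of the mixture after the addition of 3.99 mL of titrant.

Initial n(CH3COOH) = 0.1721 x 0.02867 = 0.004934 mol.
n(NaOH) added = 0.3693 x 0.003990 = 0.001474 mol, converting that many moles of CH3COOH to CH3COO-.
Remaining n(CH3COOH) = 0.003461 mol; n(CH3COO-) = 0.001474 mol.
By Henderson-Hasselbalch, pH = pKa + log([A^-]/[HA]) = 4.74 + log(0.001474/0.003461) = 4.74 + (-0.37) = 4.37.

4.37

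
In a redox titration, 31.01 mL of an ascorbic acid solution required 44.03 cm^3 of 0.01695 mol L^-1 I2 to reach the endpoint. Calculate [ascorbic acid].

0.0241 M

n(I2) = 0.01695 x 0.04403 = 0.0007463 mol.
From the balanced equation, 1 mol I2 reacts with 1 mol ascorbic acid, so n(ascorbic acid) = 0.0007463 x 1/1 = 0.0007463 mol.
[ascorbic acid] = 0.0007463 / 0.03101 L = 0.0241 M.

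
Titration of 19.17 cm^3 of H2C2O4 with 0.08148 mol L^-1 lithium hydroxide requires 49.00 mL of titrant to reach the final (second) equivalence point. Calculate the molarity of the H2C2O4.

0.104 M

n(LiOH) = 0.08148 x 0.04900 = 0.003993 mol.
At the final (second) equivalence point, 2 mol OH^- react per mol H2C2O4, so n(H2C2O4) = 0.003993 / 2 = 0.001996 mol.
[H2C2O4] = 0.001996 / 0.01917 L = 0.104 M.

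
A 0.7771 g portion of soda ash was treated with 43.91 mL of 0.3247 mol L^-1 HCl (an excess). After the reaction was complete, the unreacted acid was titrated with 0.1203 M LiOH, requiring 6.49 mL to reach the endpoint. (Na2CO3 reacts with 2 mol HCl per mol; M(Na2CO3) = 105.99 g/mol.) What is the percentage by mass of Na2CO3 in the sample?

Total n(HCl) added = 0.3247 x 0.04391 = 0.01426 mol.
n(LiOH) used = 0.1203 x 0.006490 = 0.0007807 mol, which equals the excess n(HCl).
So n(HCl) consumed by the sample = 0.01426 - 0.0007807 = 0.01348 mol.
n(Na2CO3) = 0.01348 / 2 = 0.006738 mol.
mass Na2CO3 = 0.006738 x 105.99 = 0.7142 g, so %Na2CO3 = 0.7142/0.7771 x 100 = 91.9%.

91.9%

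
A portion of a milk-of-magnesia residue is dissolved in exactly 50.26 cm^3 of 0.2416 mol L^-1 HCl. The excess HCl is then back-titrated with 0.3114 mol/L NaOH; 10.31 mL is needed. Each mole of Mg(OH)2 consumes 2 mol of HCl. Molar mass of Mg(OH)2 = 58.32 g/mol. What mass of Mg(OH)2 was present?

Total n(HCl) added = 0.2416 x 0.05026 = 0.01214 mol.
n(NaOH) used = 0.3114 x 0.01031 = 0.003211 mol, which equals the excess n(HCl).
So n(HCl) consumed by the sample = 0.01214 - 0.003211 = 0.008932 mol.
n(Mg(OH)2) = 0.008932 / 2 = 0.004466 mol.
mass = 0.004466 mol x 58.32 g/mol = 0.260 g.

0.260 g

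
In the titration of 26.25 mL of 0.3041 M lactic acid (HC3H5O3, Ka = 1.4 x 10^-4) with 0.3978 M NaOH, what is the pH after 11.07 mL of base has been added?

Initial n(HC3H5O3) = 0.3041 x 0.02625 = 0.007983 mol.
n(NaOH) added = 0.3978 x 0.01107 = 0.004404 mol, converting that many moles of HC3H5O3 to C3H5O3-.
Remaining n(HC3H5O3) = 0.003579 mol; n(C3H5O3-) = 0.004404 mol.
By Henderson-Hasselbalch, pH = pKa + log([A^-]/[HA]) = 3.85 + log(0.004404/0.003579) = 3.85 + (+0.09) = 3.94.

3.94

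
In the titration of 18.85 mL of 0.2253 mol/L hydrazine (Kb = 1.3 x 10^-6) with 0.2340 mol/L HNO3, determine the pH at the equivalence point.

n(N2H4) = 0.2253 x 0.01885 = 0.004247 mol; V(HNO3) at equivalence = 0.004247/0.2340 = 0.01815 L.
At equivalence the base is fully converted to N2H5+; total volume = 0.03700 L, so [N2H5+] = 0.004247/0.03700 = 0.1148 M.
Ka(N2H5+) = Kw/Kb = 1.0e-14 / 1.3 x 10^-6 = 7.69e-9.
[H^+] = sqrt(Ka x [N2H5+]) = sqrt(7.69e-9 x 0.1148) = 2.97e-5 M.
pH = -log(2.97e-5) = 4.53.

4.53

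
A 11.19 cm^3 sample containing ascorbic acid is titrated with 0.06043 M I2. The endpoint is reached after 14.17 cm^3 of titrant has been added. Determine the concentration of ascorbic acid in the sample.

n(I2) = 0.06043 x 0.01417 = 0.0008563 mol.
From the balanced equation, 1 mol I2 reacts with 1 mol ascorbic acid, so n(ascorbic acid) = 0.0008563 x 1/1 = 0.0008563 mol.
[ascorbic acid] = 0.0008563 / 0.01119 L = 0.0765 M.

0.0765 M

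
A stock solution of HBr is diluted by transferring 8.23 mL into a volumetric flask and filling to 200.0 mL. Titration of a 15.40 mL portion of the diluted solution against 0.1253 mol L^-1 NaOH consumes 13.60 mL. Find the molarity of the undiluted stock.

2.69 M

n(NaOH) = 0.1253 x 0.01360 = 0.001704 mol.
n(HBr) in the aliquot = 0.001704 mol.
[diluted HBr] = 0.001704 / 0.01540 = 0.1107 M.
Dilution factor = 200.0/8.230 = 24.30, so [stock] = 0.1107 x 24.30 = 2.69 M.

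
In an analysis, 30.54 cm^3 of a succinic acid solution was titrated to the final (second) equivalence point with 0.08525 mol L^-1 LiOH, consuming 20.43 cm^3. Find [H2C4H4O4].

n(LiOH) = 0.08525 x 0.02043 = 0.001742 mol.
At the final (second) equivalence point, 2 mol OH^- react per mol H2C4H4O4, so n(H2C4H4O4) = 0.001742 / 2 = 0.0008708 mol.
[H2C4H4O4] = 0.0008708 / 0.03054 L = 0.0285 M.

0.0285 M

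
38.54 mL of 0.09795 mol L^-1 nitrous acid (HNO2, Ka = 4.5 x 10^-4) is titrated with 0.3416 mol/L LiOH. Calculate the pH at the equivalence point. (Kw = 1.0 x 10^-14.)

n(HNO2) = 0.09795 x 0.03854 = 0.003775 mol; V(LiOH) at equivalence = 0.003775/0.3416 = 0.01105 L.
At equivalence all the acid is converted to NO2-; total volume = 0.03854 + 0.01105 = 0.04959 L, so [NO2-] = 0.003775/0.04959 = 0.07612 M.
Kb = Kw/Ka = 1.0e-14 / 4.5 x 10^-4 = 2.22e-11.
[OH^-] = sqrt(Kb x [NO2-]) = sqrt(2.22e-11 x 0.07612) = 1.30e-6 M.
pOH = 5.89, so pH = 14.00 - 5.89 = 8.11.

8.11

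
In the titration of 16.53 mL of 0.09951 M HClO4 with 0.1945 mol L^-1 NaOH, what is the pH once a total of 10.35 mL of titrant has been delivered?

12.14

n(acid) = 0.09951 x 0.01653 = 0.001645 mol; n(NaOH) added = 0.1945 x 0.01035 = 0.002013 mol.
Base is in excess by 0.002013 - 0.001645 = 0.0003682 mol in a total volume of 0.02688 L.
[OH^-] = 0.0003682/0.02688 = 0.01370 M, so pOH = 1.86 and pH = 14.00 - 1.86 = 12.14.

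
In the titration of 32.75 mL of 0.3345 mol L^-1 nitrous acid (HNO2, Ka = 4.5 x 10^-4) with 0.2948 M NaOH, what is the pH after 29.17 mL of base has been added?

Initial n(HNO2) = 0.3345 x 0.03275 = 0.01095 mol.
n(NaOH) added = 0.2948 x 0.02917 = 0.008599 mol, converting that many moles of HNO2 to NO2-.
Remaining n(HNO2) = 0.002356 mol; n(NO2-) = 0.008599 mol.
By Henderson-Hasselbalch, pH = pKa + log([A^-]/[HA]) = 3.35 + log(0.008599/0.002356) = 3.35 + (+0.56) = 3.91.

3.91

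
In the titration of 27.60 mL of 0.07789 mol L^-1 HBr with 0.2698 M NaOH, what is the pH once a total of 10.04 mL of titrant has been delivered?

12.17

n(acid) = 0.07789 x 0.02760 = 0.002150 mol; n(NaOH) added = 0.2698 x 0.01004 = 0.002709 mol.
Base is in excess by 0.002709 - 0.002150 = 0.0005590 mol in a total volume of 0.03764 L.
[OH^-] = 0.0005590/0.03764 = 0.01485 M, so pOH = 1.83 and pH = 14.00 - 1.83 = 12.17.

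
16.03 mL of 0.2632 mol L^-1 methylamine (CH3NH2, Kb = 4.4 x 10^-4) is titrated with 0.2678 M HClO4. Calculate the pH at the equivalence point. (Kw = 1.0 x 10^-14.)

n(CH3NH2) = 0.2632 x 0.01603 = 0.004219 mol; V(HClO4) at equivalence = 0.004219/0.2678 = 0.01575 L.
At equivalence the base is fully converted to CH3NH3+; total volume = 0.03178 L, so [CH3NH3+] = 0.004219/0.03178 = 0.1327 M.
Ka(CH3NH3+) = Kw/Kb = 1.0e-14 / 4.4 x 10^-4 = 2.27e-11.
[H^+] = sqrt(Ka x [CH3NH3+]) = sqrt(2.27e-11 x 0.1327) = 1.74e-6 M.
pH = -log(1.74e-6) = 5.76.

5.76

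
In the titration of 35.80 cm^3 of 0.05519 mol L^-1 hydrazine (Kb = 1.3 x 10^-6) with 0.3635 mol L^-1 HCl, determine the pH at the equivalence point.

4.72

n(N2H4) = 0.05519 x 0.03580 = 0.001976 mol; V(HCl) at equivalence = 0.001976/0.3635 = 0.005435 L.
At equivalence the base is fully converted to N2H5+; total volume = 0.04124 L, so [N2H5+] = 0.001976/0.04124 = 0.04792 M.
Ka(N2H5+) = Kw/Kb = 1.0e-14 / 1.3 x 10^-6 = 7.69e-9.
[H^+] = sqrt(Ka x [N2H5+]) = sqrt(7.69e-9 x 0.04792) = 1.92e-5 M.
pH = -log(1.92e-5) = 4.72.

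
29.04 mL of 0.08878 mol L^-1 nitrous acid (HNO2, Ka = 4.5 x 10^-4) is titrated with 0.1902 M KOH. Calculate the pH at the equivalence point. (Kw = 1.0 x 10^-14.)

8.06

n(HNO2) = 0.08878 x 0.02904 = 0.002578 mol; V(KOH) at equivalence = 0.002578/0.1902 = 0.01356 L.
At equivalence all the acid is converted to NO2-; total volume = 0.02904 + 0.01356 = 0.04260 L, so [NO2-] = 0.002578/0.04260 = 0.06053 M.
Kb = Kw/Ka = 1.0e-14 / 4.5 x 10^-4 = 2.22e-11.
[OH^-] = sqrt(Kb x [NO2-]) = sqrt(2.22e-11 x 0.06053) = 1.16e-6 M.
pOH = 5.94, so pH = 14.00 - 5.94 = 8.06.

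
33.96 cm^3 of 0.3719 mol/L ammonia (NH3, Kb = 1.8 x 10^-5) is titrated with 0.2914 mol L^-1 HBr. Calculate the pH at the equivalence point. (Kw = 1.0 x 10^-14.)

n(NH3) = 0.3719 x 0.03396 = 0.01263 mol; V(HBr) at equivalence = 0.01263/0.2914 = 0.04334 L.
At equivalence the base is fully converted to NH4+; total volume = 0.07730 L, so [NH4+] = 0.01263/0.07730 = 0.1634 M.
Ka(NH4+) = Kw/Kb = 1.0e-14 / 1.8 x 10^-5 = 5.56e-10.
[H^+] = sqrt(Ka x [NH4+]) = sqrt(5.56e-10 x 0.1634) = 9.53e-6 M.
pH = -log(9.53e-6) = 5.02.

5.02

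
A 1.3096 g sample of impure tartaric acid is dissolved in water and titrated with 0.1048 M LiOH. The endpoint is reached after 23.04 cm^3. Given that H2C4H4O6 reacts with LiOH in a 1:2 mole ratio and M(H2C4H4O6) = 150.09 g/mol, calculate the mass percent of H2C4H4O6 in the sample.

n(LiOH) = 0.1048 x 0.02304 = 0.002415 mol.
n(H2C4H4O6) = 0.002415 / 2 = 0.001207 mol.
mass of H2C4H4O6 = 0.001207 x 150.09 = 0.1812 g.
% purity = 0.1812 / 1.3096 x 100 = 13.8%.

13.8%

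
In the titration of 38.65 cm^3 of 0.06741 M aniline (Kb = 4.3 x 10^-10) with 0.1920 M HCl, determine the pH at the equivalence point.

2.97

n(C6H5NH2) = 0.06741 x 0.03865 = 0.002605 mol; V(HCl) at equivalence = 0.002605/0.1920 = 0.01357 L.
At equivalence the base is fully converted to C6H5NH3+; total volume = 0.05222 L, so [C6H5NH3+] = 0.002605/0.05222 = 0.04989 M.
Ka(C6H5NH3+) = Kw/Kb = 1.0e-14 / 4.3 x 10^-10 = 2.33e-5.
[H^+] = sqrt(Ka x [C6H5NH3+]) = sqrt(2.33e-5 x 0.04989) = 0.00108 M.
pH = -log(0.00108) = 2.97.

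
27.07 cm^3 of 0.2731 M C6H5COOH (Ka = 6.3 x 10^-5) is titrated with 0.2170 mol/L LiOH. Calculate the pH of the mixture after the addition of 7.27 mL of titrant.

Initial n(C6H5COOH) = 0.2731 x 0.02707 = 0.007393 mol.
n(LiOH) added = 0.2170 x 0.007270 = 0.001578 mol, converting that many moles of C6H5COOH to C6H5COO-.
Remaining n(C6H5COOH) = 0.005815 mol; n(C6H5COO-) = 0.001578 mol.
By Henderson-Hasselbalch, pH = pKa + log([A^-]/[HA]) = 4.20 + log(0.001578/0.005815) = 4.20 + (-0.57) = 3.63.

3.63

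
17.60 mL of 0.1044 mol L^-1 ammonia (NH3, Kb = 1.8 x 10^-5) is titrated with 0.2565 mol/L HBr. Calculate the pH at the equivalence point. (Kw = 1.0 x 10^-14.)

n(NH3) = 0.1044 x 0.01760 = 0.001837 mol; V(HBr) at equivalence = 0.001837/0.2565 = 0.007164 L.
At equivalence the base is fully converted to NH4+; total volume = 0.02476 L, so [NH4+] = 0.001837/0.02476 = 0.07420 M.
Ka(NH4+) = Kw/Kb = 1.0e-14 / 1.8 x 10^-5 = 5.56e-10.
[H^+] = sqrt(Ka x [NH4+]) = sqrt(5.56e-10 x 0.07420) = 6.42e-6 M.
pH = -log(6.42e-6) = 5.19.

5.19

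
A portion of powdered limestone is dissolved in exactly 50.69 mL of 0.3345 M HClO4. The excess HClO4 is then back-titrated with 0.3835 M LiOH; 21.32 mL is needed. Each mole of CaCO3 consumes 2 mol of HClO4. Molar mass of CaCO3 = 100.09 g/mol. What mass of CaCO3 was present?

Total n(HClO4) added = 0.3345 x 0.05069 = 0.01696 mol.
n(LiOH) used = 0.3835 x 0.02132 = 0.008176 mol, which equals the excess n(HClO4).
So n(HClO4) consumed by the sample = 0.01696 - 0.008176 = 0.008780 mol.
n(CaCO3) = 0.008780 / 2 = 0.004390 mol.
mass = 0.004390 mol x 100.09 g/mol = 0.439 g.

0.439 g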